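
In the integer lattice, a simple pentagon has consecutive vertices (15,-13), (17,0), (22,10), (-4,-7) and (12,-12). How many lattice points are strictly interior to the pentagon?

213

By the shoelace formula, twice the signed area is |(15·0 − 17·(-13)) + (17·10 − 22·0) + (22·(-7) − (-4)·10) + ((-4)·(-12) − 12·(-7)) + (12·(-13) − 15·(-12))| = 433, so the area is 216.5.
The number of boundary lattice points is Σ gcd(|Δx|,|Δy|) = gcd(2,13) + gcd(5,10) + gcd(26,17) + gcd(16,5) + gcd(3,1) = 1+5+1+1+1 = 9.
By Pick's theorem A = I + B/2 − 1, so I = 216.5 − 9/2 + 1 = 213.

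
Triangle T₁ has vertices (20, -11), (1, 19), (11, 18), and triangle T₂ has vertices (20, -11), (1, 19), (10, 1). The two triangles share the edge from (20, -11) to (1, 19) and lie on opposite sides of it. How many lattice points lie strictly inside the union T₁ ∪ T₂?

171

The union is the simple quadrilateral with vertices (20, -11), (11, 18), (1, 19), (10, 1) in order.
By the shoelace formula, twice the signed area is |[20·18 − 11·(-11)] + [11·19 − 1·18] + [1·1 − 10·19] + [10·(-11) − 20·1]| = 353, so the area is 353/2.
The number of boundary lattice points is Σ gcd(|Δx|,|Δy|) = gcd(9,29) + gcd(10,1) + gcd(9,18) + gcd(10,12) = 1+1+9+2 = 13.
By Pick's theorem I = A − B/2 + 1 = 353/2 − 13/2 + 1 = 171.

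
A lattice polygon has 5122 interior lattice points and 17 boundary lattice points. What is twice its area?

By Pick's theorem, A = I + B/2 − 1 = 5122 + 17/2 − 1 = 10259/2.
Hence 2A = 10259.

10259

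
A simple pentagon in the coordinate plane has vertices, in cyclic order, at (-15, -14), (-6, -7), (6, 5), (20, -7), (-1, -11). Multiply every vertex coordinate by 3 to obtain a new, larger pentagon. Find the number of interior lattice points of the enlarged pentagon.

2167

By the shoelace formula, twice the signed area is |((-15)·(-7) − (-6)·(-14)) + ((-6)·5 − 6·(-7)) + (6·(-7) − 20·5) + (20·(-11) − (-1)·(-7)) + ((-1)·(-14) − (-15)·(-11))| = 487, so the area is 487/2.
Along each edge there are gcd(|Δx|,|Δy|)+1 lattice points, so counting each shared vertex once the boundary has gcd(9,7) + gcd(12,12) + gcd(14,12) + gcd(21,4) + gcd(14,3) = 1+12+2+1+1 = 17.
Scaling by 3 multiplies the area by 3² = 9 (so the new area is 4383/2) and multiplies the boundary lattice-point count by 3, giving 51.
By Pick's theorem, the interior count of the dilated polygon is 4383/2 − 51/2 + 1 = 2167.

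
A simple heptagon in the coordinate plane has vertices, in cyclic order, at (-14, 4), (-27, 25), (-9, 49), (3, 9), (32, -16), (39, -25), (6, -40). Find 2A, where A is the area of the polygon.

4026

The shoelace formula gives twice the area as |((-14)·25 − (-27)·4) + ((-27)·49 − (-9)·25) + ((-9)·9 − 3·49) + (3·(-16) − 32·9) + (32·(-25) − 39·(-16)) + (39·(-40) − 6·(-25)) + (6·4 − (-14)·(-40))| = 4026, so the area is 2013.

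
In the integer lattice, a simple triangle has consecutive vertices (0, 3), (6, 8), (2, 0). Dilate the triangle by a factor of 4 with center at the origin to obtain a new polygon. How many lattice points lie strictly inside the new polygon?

213

By the shoelace formula, twice the signed area is |[0·8 − 6·3] + [6·0 − 2·8] + [2·3 − 0·0]| = 28, so the area is 14.
Summing gcd(|Δx|,|Δy|) over the edges gives the boundary count: gcd(6,5) + gcd(4,8) + gcd(2,3) = 1+4+1 = 6.
Scaling by 4 multiplies the area by 4² = 16 (so the new area is 224) and multiplies the boundary lattice-point count by 4, giving 24.
By Pick's theorem, the interior count of the dilated polygon is 224 − 24/2 + 1 = 213.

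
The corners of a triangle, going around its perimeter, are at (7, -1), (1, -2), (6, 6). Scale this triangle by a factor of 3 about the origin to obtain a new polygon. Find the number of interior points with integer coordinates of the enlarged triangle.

190

The shoelace formula gives twice the area as |[7·(-2) − 1·(-1)] + [1·6 − 6·(-2)] + [6·(-1) − 7·6]| = 43, so the area is 43/2.
Along each edge there are gcd(|Δx|,|Δy|)+1 lattice points, so counting each shared vertex once the boundary has gcd(6,1) + gcd(5,8) + gcd(1,7) = 1+1+1 = 3.
Scaling by 3 multiplies the area by 3² = 9 (so the new area is 387/2) and multiplies the boundary lattice-point count by 3, giving 9.
By Pick's theorem, the interior count of the dilated polygon is 387/2 − 9/2 + 1 = 190.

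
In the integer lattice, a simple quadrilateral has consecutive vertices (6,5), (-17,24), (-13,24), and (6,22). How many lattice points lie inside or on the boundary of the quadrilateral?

By the shoelace formula, twice the signed area is |[6·24 − (-17)·5] + [(-17)·24 − (-13)·24] + [(-13)·22 − 6·24] + [6·5 − 6·22]| = 399, so the area is 399/2.
The number of boundary lattice points is Σ gcd(|Δx|,|Δy|) = gcd(23,19) + gcd(4,0) + gcd(19,2) + gcd(0,17) = 1+4+1+17 = 23.
Pick's theorem gives I = A − B/2 + 1 = 399/2 − 23/2 + 1 = 189, so the closed region contains I + B = 189 + 23 = 212 lattice points.

212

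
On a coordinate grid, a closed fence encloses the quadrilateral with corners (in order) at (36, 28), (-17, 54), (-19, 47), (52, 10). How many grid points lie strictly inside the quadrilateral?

553

By the shoelace formula, twice the signed area is |(36·54 − (-17)·28) + ((-17)·47 − (-19)·54) + ((-19)·10 − 52·47) + (52·28 − 36·10)| = 1109, so the area is 1109/2.
Along each edge there are gcd(|Δx|,|Δy|)+1 lattice points, so counting each shared vertex once the boundary has gcd(53,26) + gcd(2,7) + gcd(71,37) + gcd(16,18) = 1+1+1+2 = 5.
By Pick's theorem A = I + B/2 − 1, so I = 1109/2 − 5/2 + 1 = 553.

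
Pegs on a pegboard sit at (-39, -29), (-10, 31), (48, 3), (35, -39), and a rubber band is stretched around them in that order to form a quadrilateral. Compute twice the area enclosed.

7530

By the shoelace formula, twice the signed area is |((-39)·31 − (-10)·(-29)) + ((-10)·3 − 48·31) + (48·(-39) − 35·3) + (35·(-29) − (-39)·(-39))| = 7530, so the area is 3765.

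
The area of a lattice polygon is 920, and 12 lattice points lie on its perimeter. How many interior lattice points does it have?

Pick's theorem A = I + B/2 − 1 rearranges to I = A − B/2 + 1 = 920 − 12/2 + 1 = 915.

915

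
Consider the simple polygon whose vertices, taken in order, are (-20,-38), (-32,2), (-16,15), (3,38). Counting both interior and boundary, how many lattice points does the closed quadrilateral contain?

The shoelace formula gives twice the area as |((-20)·2 − (-32)·(-38)) + ((-32)·15 − (-16)·2) + ((-16)·38 − 3·15) + (3·(-38) − (-20)·38)| = 1711, so the area is 855.5.
Summing gcd(|Δx|,|Δy|) over the edges gives the boundary count: gcd(12,40) + gcd(16,13) + gcd(19,23) + gcd(23,76) = 4+1+1+1 = 7.
Pick's theorem gives I = A − B/2 + 1 = 855.5 − 7/2 + 1 = 853, so the closed region contains I + B = 853 + 7 = 860 lattice points.

860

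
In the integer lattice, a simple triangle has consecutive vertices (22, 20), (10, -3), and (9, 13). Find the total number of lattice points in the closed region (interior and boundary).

By the shoelace formula, twice the signed area is |(22·(-3) − 10·20) + (10·13 − 9·(-3)) + (9·20 − 22·13)| = 215, so the area is 215/2.
The number of boundary lattice points is Σ gcd(|Δx|,|Δy|) = gcd(12,23) + gcd(1,16) + gcd(13,7) = 1+1+1 = 3.
Pick's theorem gives I = A − B/2 + 1 = 215/2 − 3/2 + 1 = 107, so the closed region contains I + B = 107 + 3 = 110 lattice points.

110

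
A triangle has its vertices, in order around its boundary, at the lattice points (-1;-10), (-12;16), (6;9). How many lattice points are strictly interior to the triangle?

195

Using the shoelace formula, 2A = |[(-1)·16 − (-12)·(-10)] + [(-12)·9 − 6·16] + [6·(-10) − (-1)·9]| = 391, so the area is 391/2.
The number of boundary lattice points is Σ gcd(|Δx|,|Δy|) = gcd(11,26) + gcd(18,7) + gcd(7,19) = 1+1+1 = 3.
Pick's theorem gives I = A − B/2 + 1 = 391/2 − 3/2 + 1 = 195.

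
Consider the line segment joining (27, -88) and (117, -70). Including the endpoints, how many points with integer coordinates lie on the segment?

19

The number of lattice points on a segment between lattice points is gcd(|Δx|,|Δy|) + 1 = gcd(90,18) + 1 = 18 + 1 = 19.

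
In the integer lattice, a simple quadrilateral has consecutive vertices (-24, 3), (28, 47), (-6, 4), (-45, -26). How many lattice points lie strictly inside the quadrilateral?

617

Using the shoelace formula, 2A = |[(-24)·47 − 28·3] + [28·4 − (-6)·47] + [(-6)·(-26) − (-45)·4] + [(-45)·3 − (-24)·(-26)]| = 1241, so the area is 620.5.
Summing gcd(|Δx|,|Δy|) over the edges gives the boundary count: gcd(52,44) + gcd(34,43) + gcd(39,30) + gcd(21,29) = 4+1+3+1 = 9.
By Pick's theorem A = I + B/2 − 1, so I = 620.5 − 9/2 + 1 = 617.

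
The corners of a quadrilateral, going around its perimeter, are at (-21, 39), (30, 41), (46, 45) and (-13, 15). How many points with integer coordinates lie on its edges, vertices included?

The number of boundary lattice points is Σ gcd(|Δx|,|Δy|) = gcd(51,2) + gcd(16,4) + gcd(59,30) + gcd(8,24) = 1+4+1+8 = 14.

14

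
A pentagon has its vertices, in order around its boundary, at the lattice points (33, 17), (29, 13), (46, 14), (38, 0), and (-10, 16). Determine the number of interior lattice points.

Using the shoelace formula, 2A = |(33·13 − 29·17) + (29·14 − 46·13) + (46·0 − 38·14) + (38·16 − (-10)·0) + ((-10)·17 − 33·16)| = 878, so the area is 439.
Along each edge there are gcd(|Δx|,|Δy|)+1 lattice points, so counting each shared vertex once the boundary has gcd(4,4) + gcd(17,1) + gcd(8,14) + gcd(48,16) + gcd(43,1) = 4+1+2+16+1 = 24.
By Pick's theorem A = I + B/2 − 1, so I = 439 − 24/2 + 1 = 428.

428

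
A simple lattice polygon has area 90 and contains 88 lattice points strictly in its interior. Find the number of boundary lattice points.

6

Pick's theorem gives A = I + B/2 − 1, so B = 2(A − I + 1) = 2(90 − 88 + 1) = 6.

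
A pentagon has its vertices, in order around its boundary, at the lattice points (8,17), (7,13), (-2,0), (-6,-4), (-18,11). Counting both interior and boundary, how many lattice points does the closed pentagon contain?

By the shoelace formula, twice the signed area is |(8·13 − 7·17) + (7·0 − (-2)·13) + ((-2)·(-4) − (-6)·0) + ((-6)·11 − (-18)·(-4)) + ((-18)·17 − 8·11)| = 513, so the area is 513/2.
Summing gcd(|Δx|,|Δy|) over the edges gives the boundary count: gcd(1,4) + gcd(9,13) + gcd(4,4) + gcd(12,15) + gcd(26,6) = 1+1+4+3+2 = 11.
Pick's theorem gives I = A − B/2 + 1 = 513/2 − 11/2 + 1 = 252, so the closed region contains I + B = 252 + 11 = 263 lattice points.

263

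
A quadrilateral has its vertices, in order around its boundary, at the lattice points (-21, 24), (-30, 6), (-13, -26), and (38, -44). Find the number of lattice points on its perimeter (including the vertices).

Summing gcd(|Δx|,|Δy|) over the edges gives the boundary count: gcd(9,18) + gcd(17,32) + gcd(51,18) + gcd(59,68) = 9+1+3+1 = 14.

14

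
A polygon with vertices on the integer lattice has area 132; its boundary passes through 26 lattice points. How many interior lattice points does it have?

From Pick's theorem, I = A − B/2 + 1 = 132 − 26/2 + 1 = 120.

120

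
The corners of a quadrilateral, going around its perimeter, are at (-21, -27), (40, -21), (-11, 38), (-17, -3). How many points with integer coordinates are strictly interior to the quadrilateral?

1940

The shoelace formula gives twice the area as |[(-21)·(-21) − 40·(-27)] + [40·38 − (-11)·(-21)] + [(-11)·(-3) − (-17)·38] + [(-17)·(-27) − (-21)·(-3)]| = 3885, so the area is 1942.5.
Summing gcd(|Δx|,|Δy|) over the edges gives the boundary count: gcd(61,6) + gcd(51,59) + gcd(6,41) + gcd(4,24) = 1+1+1+4 = 7.
Pick's theorem gives I = A − B/2 + 1 = 1942.5 − 7/2 + 1 = 1940.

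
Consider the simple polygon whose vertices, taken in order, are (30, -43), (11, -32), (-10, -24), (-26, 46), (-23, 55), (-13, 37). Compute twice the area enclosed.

Using the shoelace formula, 2A = |[30·(-32) − 11·(-43)] + [11·(-24) − (-10)·(-32)] + [(-10)·46 − (-26)·(-24)] + [(-26)·55 − (-23)·46] + [(-23)·37 − (-13)·55] + [(-13)·(-43) − 30·37]| = 3214, so the area is 1607.

3214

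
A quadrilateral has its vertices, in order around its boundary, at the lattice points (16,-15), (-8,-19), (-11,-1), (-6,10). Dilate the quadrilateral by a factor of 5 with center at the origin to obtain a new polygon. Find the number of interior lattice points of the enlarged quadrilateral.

10116

Using the shoelace formula, 2A = |[16·(-19) − (-8)·(-15)] + [(-8)·(-1) − (-11)·(-19)] + [(-11)·10 − (-6)·(-1)] + [(-6)·(-15) − 16·10]| = 811, so the area is 405.5.
The number of boundary lattice points is Σ gcd(|Δx|,|Δy|) = gcd(24,4) + gcd(3,18) + gcd(5,11) + gcd(22,25) = 4+3+1+1 = 9.
Scaling by 5 multiplies the area by 5² = 25 (so the new area is 20275/2) and multiplies the boundary lattice-point count by 5, giving 45.
By Pick's theorem, the interior count of the dilated polygon is 20275/2 − 45/2 + 1 = 10116.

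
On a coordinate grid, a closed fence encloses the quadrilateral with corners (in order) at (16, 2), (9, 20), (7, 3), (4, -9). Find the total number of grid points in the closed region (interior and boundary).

137

By the shoelace formula, twice the signed area is |(16·20 − 9·2) + (9·3 − 7·20) + (7·(-9) − 4·3) + (4·2 − 16·(-9))| = 266, so the area is 133.
Along each edge there are gcd(|Δx|,|Δy|)+1 lattice points, so counting each shared vertex once the boundary has gcd(7,18) + gcd(2,17) + gcd(3,12) + gcd(12,11) = 1+1+3+1 = 6.
Pick's theorem gives I = A − B/2 + 1 = 133 − 6/2 + 1 = 131, so the closed region contains I + B = 131 + 6 = 137 lattice points.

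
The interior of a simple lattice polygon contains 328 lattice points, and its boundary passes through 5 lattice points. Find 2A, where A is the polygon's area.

Pick's theorem states A = I + B/2 − 1, so A = 328 + 5/2 − 1 = 659/2.
Hence 2A = 659.

659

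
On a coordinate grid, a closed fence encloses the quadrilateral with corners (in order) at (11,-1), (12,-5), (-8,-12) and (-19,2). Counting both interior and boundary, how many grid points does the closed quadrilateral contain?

Using the shoelace formula, 2A = |[11·(-5) − 12·(-1)] + [12·(-12) − (-8)·(-5)] + [(-8)·2 − (-19)·(-12)] + [(-19)·(-1) − 11·2]| = 474, so the area is 237.
Along each edge there are gcd(|Δx|,|Δy|)+1 lattice points, so counting each shared vertex once the boundary has gcd(1,4) + gcd(20,7) + gcd(11,14) + gcd(30,3) = 1+1+1+3 = 6.
Pick's theorem gives I = A − B/2 + 1 = 237 − 6/2 + 1 = 235, so the closed region contains I + B = 235 + 6 = 241 lattice points.

241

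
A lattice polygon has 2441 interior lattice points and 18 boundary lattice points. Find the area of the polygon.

2449

Pick's theorem states A = I + B/2 − 1, so A = 2441 + 18/2 − 1 = 2449.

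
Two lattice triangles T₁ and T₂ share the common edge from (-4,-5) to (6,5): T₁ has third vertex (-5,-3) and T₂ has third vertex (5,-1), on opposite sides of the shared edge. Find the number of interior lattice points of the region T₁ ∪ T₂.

39

The union is the simple quadrilateral with vertices (-4,-5), (-5,-3), (6,5), (5,-1) in order.
The shoelace formula gives twice the area as |[(-4)·(-3) − (-5)·(-5)] + [(-5)·5 − 6·(-3)] + [6·(-1) − 5·5] + [5·(-5) − (-4)·(-1)]| = 80, so the area is 40.
Summing gcd(|Δx|,|Δy|) over the edges gives the boundary count: gcd(1,2) + gcd(11,8) + gcd(1,6) + gcd(9,4) = 1+1+1+1 = 4.
By Pick's theorem I = A − B/2 + 1 = 40 − 4/2 + 1 = 39.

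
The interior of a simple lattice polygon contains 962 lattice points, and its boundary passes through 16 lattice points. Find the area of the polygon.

969

By Pick's theorem, A = I + B/2 − 1 = 962 + 16/2 − 1 = 969.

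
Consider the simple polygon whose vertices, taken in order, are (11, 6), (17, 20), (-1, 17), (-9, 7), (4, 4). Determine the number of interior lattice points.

241

By the shoelace formula, twice the signed area is |(11·20 − 17·6) + (17·17 − (-1)·20) + ((-1)·7 − (-9)·17) + ((-9)·4 − 4·7) + (4·6 − 11·4)| = 489, so the area is 489/2.
Summing gcd(|Δx|,|Δy|) over the edges gives the boundary count: gcd(6,14) + gcd(18,3) + gcd(8,10) + gcd(13,3) + gcd(7,2) = 2+3+2+1+1 = 9.
By Pick's theorem A = I + B/2 − 1, so I = 489/2 − 9/2 + 1 = 241.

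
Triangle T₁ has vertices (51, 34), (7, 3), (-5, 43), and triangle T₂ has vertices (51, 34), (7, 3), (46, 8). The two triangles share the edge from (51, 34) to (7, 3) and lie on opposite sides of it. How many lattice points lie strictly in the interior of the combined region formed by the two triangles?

The union is the simple quadrilateral with vertices (51, 34), (-5, 43), (7, 3), (46, 8) in order.
The shoelace formula gives twice the area as |(51·43 − (-5)·34) + ((-5)·3 − 7·43) + (7·8 − 46·3) + (46·34 − 51·8)| = 3121, so the area is 3121/2.
The number of boundary lattice points is Σ gcd(|Δx|,|Δy|) = gcd(56,9) + gcd(12,40) + gcd(39,5) + gcd(5,26) = 1+4+1+1 = 7.
By Pick's theorem I = A − B/2 + 1 = 3121/2 − 7/2 + 1 = 1558.

1558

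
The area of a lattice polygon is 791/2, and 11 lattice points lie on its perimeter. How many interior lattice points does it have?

391

Pick's theorem A = I + B/2 − 1 rearranges to I = A − B/2 + 1 = 791/2 − 11/2 + 1 = 391.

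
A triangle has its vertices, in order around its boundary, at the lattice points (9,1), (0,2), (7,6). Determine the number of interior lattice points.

21

The shoelace formula gives twice the area as |(9·2 − 0·1) + (0·6 − 7·2) + (7·1 − 9·6)| = 43, so the area is 21.5.
Summing gcd(|Δx|,|Δy|) over the edges gives the boundary count: gcd(9,1) + gcd(7,4) + gcd(2,5) = 1+1+1 = 3.
By Pick's theorem A = I + B/2 − 1, so I = 21.5 − 3/2 + 1 = 21.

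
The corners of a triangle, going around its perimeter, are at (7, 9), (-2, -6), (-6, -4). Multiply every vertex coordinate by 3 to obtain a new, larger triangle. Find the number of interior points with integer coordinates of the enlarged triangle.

Using the shoelace formula, 2A = |[7·(-6) − (-2)·9] + [(-2)·(-4) − (-6)·(-6)] + [(-6)·9 − 7·(-4)]| = 78, so the area is 39.
Summing gcd(|Δx|,|Δy|) over the edges gives the boundary count: gcd(9,15) + gcd(4,2) + gcd(13,13) = 3+2+13 = 18.
Scaling by 3 multiplies the area by 3² = 9 (so the new area is 351) and multiplies the boundary lattice-point count by 3, giving 54.
By Pick's theorem, the interior count of the dilated polygon is 351 − 54/2 + 1 = 325.

325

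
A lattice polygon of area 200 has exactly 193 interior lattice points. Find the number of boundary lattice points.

16

Pick's theorem gives A = I + B/2 − 1, so B = 2(A − I + 1) = 2(200 − 193 + 1) = 16.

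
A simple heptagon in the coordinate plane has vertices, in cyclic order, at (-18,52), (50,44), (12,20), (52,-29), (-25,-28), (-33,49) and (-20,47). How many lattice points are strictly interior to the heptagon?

4697

By the shoelace formula, twice the signed area is |((-18)·44 − 50·52) + (50·20 − 12·44) + (12·(-29) − 52·20) + (52·(-28) − (-25)·(-29)) + ((-25)·49 − (-33)·(-28)) + ((-33)·47 − (-20)·49) + ((-20)·52 − (-18)·47)| = 9403, so the area is 4701.5.
The number of boundary lattice points is Σ gcd(|Δx|,|Δy|) = gcd(68,8) + gcd(38,24) + gcd(40,49) + gcd(77,1) + gcd(8,77) + gcd(13,2) + gcd(2,5) = 4+2+1+1+1+1+1 = 11.
Pick's theorem gives I = A − B/2 + 1 = 4701.5 − 11/2 + 1 = 4697.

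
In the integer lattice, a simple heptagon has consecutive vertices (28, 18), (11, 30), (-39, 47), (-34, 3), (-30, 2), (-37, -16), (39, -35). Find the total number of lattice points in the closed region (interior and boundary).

4007

The shoelace formula gives twice the area as |[28·30 − 11·18] + [11·47 − (-39)·30] + [(-39)·3 − (-34)·47] + [(-34)·2 − (-30)·3] + [(-30)·(-16) − (-37)·2] + [(-37)·(-35) − 39·(-16)] + [39·18 − 28·(-35)]| = 7987, so the area is 3993.5.
Summing gcd(|Δx|,|Δy|) over the edges gives the boundary count: gcd(17,12) + gcd(50,17) + gcd(5,44) + gcd(4,1) + gcd(7,18) + gcd(76,19) + gcd(11,53) = 1+1+1+1+1+19+1 = 25.
Pick's theorem gives I = A − B/2 + 1 = 3993.5 − 25/2 + 1 = 3982, so the closed region contains I + B = 3982 + 25 = 4007 lattice points.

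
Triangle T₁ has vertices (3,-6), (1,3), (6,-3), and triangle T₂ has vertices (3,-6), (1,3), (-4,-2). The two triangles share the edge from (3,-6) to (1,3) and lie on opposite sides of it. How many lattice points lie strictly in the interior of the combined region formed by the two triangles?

The union is the simple quadrilateral with vertices (3,-6), (6,-3), (1,3), (-4,-2) in order.
By the shoelace formula, twice the signed area is |(3·(-3) − 6·(-6)) + (6·3 − 1·(-3)) + (1·(-2) − (-4)·3) + ((-4)·(-6) − 3·(-2))| = 88, so the area is 44.
Summing gcd(|Δx|,|Δy|) over the edges gives the boundary count: gcd(3,3) + gcd(5,6) + gcd(5,5) + gcd(7,4) = 3+1+5+1 = 10.
By Pick's theorem I = A − B/2 + 1 = 44 − 10/2 + 1 = 40.

40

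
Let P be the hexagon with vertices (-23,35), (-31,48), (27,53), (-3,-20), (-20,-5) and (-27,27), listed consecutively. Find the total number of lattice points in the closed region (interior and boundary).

The shoelace formula gives twice the area as |((-23)·48 − (-31)·35) + ((-31)·53 − 27·48) + (27·(-20) − (-3)·53) + ((-3)·(-5) − (-20)·(-20)) + ((-20)·27 − (-27)·(-5)) + ((-27)·35 − (-23)·27)| = 4723, so the area is 2361.5.
The number of boundary lattice points is Σ gcd(|Δx|,|Δy|) = gcd(8,13) + gcd(58,5) + gcd(30,73) + gcd(17,15) + gcd(7,32) + gcd(4,8) = 1+1+1+1+1+4 = 9.
Pick's theorem gives I = A − B/2 + 1 = 2361.5 − 9/2 + 1 = 2358, so the closed region contains I + B = 2358 + 9 = 2367 lattice points.

2367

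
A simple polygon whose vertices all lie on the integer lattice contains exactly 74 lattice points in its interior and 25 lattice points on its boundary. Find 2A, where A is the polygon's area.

171

By Pick's theorem, A = I + B/2 − 1 = 74 + 25/2 − 1 = 171/2.
Hence 2A = 171.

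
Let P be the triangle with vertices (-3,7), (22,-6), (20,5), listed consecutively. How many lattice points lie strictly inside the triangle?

By the shoelace formula, twice the signed area is |((-3)·(-6) − 22·7) + (22·5 − 20·(-6)) + (20·7 − (-3)·5)| = 249, so the area is 249/2.
Summing gcd(|Δx|,|Δy|) over the edges gives the boundary count: gcd(25,13) + gcd(2,11) + gcd(23,2) = 1+1+1 = 3.
By Pick's theorem A = I + B/2 − 1, so I = 249/2 − 3/2 + 1 = 124.

124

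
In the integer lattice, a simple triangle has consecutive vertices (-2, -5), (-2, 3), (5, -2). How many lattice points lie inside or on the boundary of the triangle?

Using the shoelace formula, 2A = |((-2)·3 − (-2)·(-5)) + ((-2)·(-2) − 5·3) + (5·(-5) − (-2)·(-2))| = 56, so the area is 28.
The number of boundary lattice points is Σ gcd(|Δx|,|Δy|) = gcd(0,8) + gcd(7,5) + gcd(7,3) = 8+1+1 = 10.
Pick's theorem gives I = A − B/2 + 1 = 28 − 10/2 + 1 = 24, so the closed region contains I + B = 24 + 10 = 34 lattice points.

34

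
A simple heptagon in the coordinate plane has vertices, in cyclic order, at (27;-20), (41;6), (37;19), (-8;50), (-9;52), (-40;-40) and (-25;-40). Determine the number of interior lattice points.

4086

By the shoelace formula, twice the signed area is |(27·6 − 41·(-20)) + (41·19 − 37·6) + (37·50 − (-8)·19) + ((-8)·52 − (-9)·50) + ((-9)·(-40) − (-40)·52) + ((-40)·(-40) − (-25)·(-40)) + ((-25)·(-20) − 27·(-40))| = 8195, so the area is 8195/2.
Along each edge there are gcd(|Δx|,|Δy|)+1 lattice points, so counting each shared vertex once the boundary has gcd(14,26) + gcd(4,13) + gcd(45,31) + gcd(1,2) + gcd(31,92) + gcd(15,0) + gcd(52,20) = 2+1+1+1+1+15+4 = 25.
Pick's theorem gives I = A − B/2 + 1 = 8195/2 − 25/2 + 1 = 4086.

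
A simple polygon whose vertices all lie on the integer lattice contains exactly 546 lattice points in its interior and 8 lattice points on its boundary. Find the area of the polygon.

549

Pick's theorem states A = I + B/2 − 1, so A = 546 + 8/2 − 1 = 549.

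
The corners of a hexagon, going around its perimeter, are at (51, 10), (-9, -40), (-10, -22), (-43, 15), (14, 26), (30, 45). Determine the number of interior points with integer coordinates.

Using the shoelace formula, 2A = |(51·(-40) − (-9)·10) + ((-9)·(-22) − (-10)·(-40)) + ((-10)·15 − (-43)·(-22)) + ((-43)·26 − 14·15) + (14·45 − 30·26) + (30·10 − 51·45)| = 6721, so the area is 6721/2.
Along each edge there are gcd(|Δx|,|Δy|)+1 lattice points, so counting each shared vertex once the boundary has gcd(60,50) + gcd(1,18) + gcd(33,37) + gcd(57,11) + gcd(16,19) + gcd(21,35) = 10+1+1+1+1+7 = 21.
Pick's theorem gives I = A − B/2 + 1 = 6721/2 − 21/2 + 1 = 3351.

3351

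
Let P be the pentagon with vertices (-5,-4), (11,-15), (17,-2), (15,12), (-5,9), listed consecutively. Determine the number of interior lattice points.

The shoelace formula gives twice the area as |[(-5)·(-15) − 11·(-4)] + [11·(-2) − 17·(-15)] + [17·12 − 15·(-2)] + [15·9 − (-5)·12] + [(-5)·(-4) − (-5)·9]| = 846, so the area is 423.
The number of boundary lattice points is Σ gcd(|Δx|,|Δy|) = gcd(16,11) + gcd(6,13) + gcd(2,14) + gcd(20,3) + gcd(0,13) = 1+1+2+1+13 = 18.
By Pick's theorem A = I + B/2 − 1, so I = 423 − 18/2 + 1 = 415.

415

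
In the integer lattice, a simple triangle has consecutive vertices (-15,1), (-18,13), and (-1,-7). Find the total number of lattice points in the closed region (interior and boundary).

By the shoelace formula, twice the signed area is |((-15)·13 − (-18)·1) + ((-18)·(-7) − (-1)·13) + ((-1)·1 − (-15)·(-7))| = 144, so the area is 72.
The number of boundary lattice points is Σ gcd(|Δx|,|Δy|) = gcd(3,12) + gcd(17,20) + gcd(14,8) = 3+1+2 = 6.
Pick's theorem gives I = A − B/2 + 1 = 72 − 6/2 + 1 = 70, so the closed region contains I + B = 70 + 6 = 76 lattice points.

76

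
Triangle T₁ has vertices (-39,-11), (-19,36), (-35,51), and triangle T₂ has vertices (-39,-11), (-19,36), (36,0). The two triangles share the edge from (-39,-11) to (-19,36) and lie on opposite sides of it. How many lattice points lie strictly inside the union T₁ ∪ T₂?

2177

The union is the simple quadrilateral with vertices (-39,-11), (-35,51), (-19,36), (36,0) in order.
The shoelace formula gives twice the area as |((-39)·51 − (-35)·(-11)) + ((-35)·36 − (-19)·51) + ((-19)·0 − 36·36) + (36·(-11) − (-39)·0)| = 4357, so the area is 2178.5.
Along each edge there are gcd(|Δx|,|Δy|)+1 lattice points, so counting each shared vertex once the boundary has gcd(4,62) + gcd(16,15) + gcd(55,36) + gcd(75,11) = 2+1+1+1 = 5.
By Pick's theorem I = A − B/2 + 1 = 2178.5 − 5/2 + 1 = 2177.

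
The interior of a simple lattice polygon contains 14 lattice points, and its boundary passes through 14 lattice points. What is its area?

20

Pick's theorem states A = I + B/2 − 1, so A = 14 + 14/2 − 1 = 20.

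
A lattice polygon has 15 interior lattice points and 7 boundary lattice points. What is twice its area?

35

By Pick's theorem, A = I + B/2 − 1 = 15 + 7/2 − 1 = 35/2.
Hence 2A = 35.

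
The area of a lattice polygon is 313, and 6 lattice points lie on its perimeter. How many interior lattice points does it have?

311

From Pick's theorem, I = A − B/2 + 1 = 313 − 6/2 + 1 = 311.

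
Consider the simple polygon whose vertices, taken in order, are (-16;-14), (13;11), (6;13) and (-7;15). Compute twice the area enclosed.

Using the shoelace formula, 2A = |((-16)·11 − 13·(-14)) + (13·13 − 6·11) + (6·15 − (-7)·13) + ((-7)·(-14) − (-16)·15)| = 628, so the area is 314.

628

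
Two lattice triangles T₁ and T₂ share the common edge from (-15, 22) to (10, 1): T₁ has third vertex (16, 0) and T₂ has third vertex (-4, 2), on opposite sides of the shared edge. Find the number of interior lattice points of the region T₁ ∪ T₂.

The union is the simple quadrilateral with vertices (-15, 22), (16, 0), (10, 1), (-4, 2) in order.
The shoelace formula gives twice the area as |[(-15)·0 − 16·22] + [16·1 − 10·0] + [10·2 − (-4)·1] + [(-4)·22 − (-15)·2]| = 370, so the area is 185.
Summing gcd(|Δx|,|Δy|) over the edges gives the boundary count: gcd(31,22) + gcd(6,1) + gcd(14,1) + gcd(11,20) = 1+1+1+1 = 4.
By Pick's theorem I = A − B/2 + 1 = 185 − 4/2 + 1 = 184.

184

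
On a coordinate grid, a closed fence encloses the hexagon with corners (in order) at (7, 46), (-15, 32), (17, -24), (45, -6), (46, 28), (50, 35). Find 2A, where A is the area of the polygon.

5509

Using the shoelace formula, 2A = |[7·32 − (-15)·46] + [(-15)·(-24) − 17·32] + [17·(-6) − 45·(-24)] + [45·28 − 46·(-6)] + [46·35 − 50·28] + [50·46 − 7·35]| = 5509, so the area is 5509/2.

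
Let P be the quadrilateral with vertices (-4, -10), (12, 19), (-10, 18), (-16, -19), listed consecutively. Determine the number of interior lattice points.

By the shoelace formula, twice the signed area is |((-4)·19 − 12·(-10)) + (12·18 − (-10)·19) + ((-10)·(-19) − (-16)·18) + ((-16)·(-10) − (-4)·(-19))| = 1012, so the area is 506.
The number of boundary lattice points is Σ gcd(|Δx|,|Δy|) = gcd(16,29) + gcd(22,1) + gcd(6,37) + gcd(12,9) = 1+1+1+3 = 6.
By Pick's theorem A = I + B/2 − 1, so I = 506 − 6/2 + 1 = 504.

504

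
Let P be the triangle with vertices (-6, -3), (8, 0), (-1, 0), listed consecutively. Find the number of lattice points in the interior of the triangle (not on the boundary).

9

Using the shoelace formula, 2A = |[(-6)·0 − 8·(-3)] + [8·0 − (-1)·0] + [(-1)·(-3) − (-6)·0]| = 27, so the area is 27/2.
Summing gcd(|Δx|,|Δy|) over the edges gives the boundary count: gcd(14,3) + gcd(9,0) + gcd(5,3) = 1+9+1 = 11.
By Pick's theorem A = I + B/2 − 1, so I = 27/2 − 11/2 + 1 = 9.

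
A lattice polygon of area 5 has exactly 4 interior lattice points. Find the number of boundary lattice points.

4

Pick's theorem gives A = I + B/2 − 1, so B = 2(A − I + 1) = 2(5 − 4 + 1) = 4.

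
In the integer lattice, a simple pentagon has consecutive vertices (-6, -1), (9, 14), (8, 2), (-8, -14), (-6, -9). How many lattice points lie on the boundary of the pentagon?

41

Along each edge there are gcd(|Δx|,|Δy|)+1 lattice points, so counting each shared vertex once the boundary has gcd(15,15) + gcd(1,12) + gcd(16,16) + gcd(2,5) + gcd(0,8) = 15+1+16+1+8 = 41.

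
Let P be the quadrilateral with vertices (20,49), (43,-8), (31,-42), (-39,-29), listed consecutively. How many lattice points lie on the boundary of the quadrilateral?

Summing gcd(|Δx|,|Δy|) over the edges gives the boundary count: gcd(23,57) + gcd(12,34) + gcd(70,13) + gcd(59,78) = 1+2+1+1 = 5.

5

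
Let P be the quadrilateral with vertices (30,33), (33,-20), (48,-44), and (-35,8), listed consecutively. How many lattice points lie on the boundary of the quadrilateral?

Summing gcd(|Δx|,|Δy|) over the edges gives the boundary count: gcd(3,53) + gcd(15,24) + gcd(83,52) + gcd(65,25) = 1+3+1+5 = 10.

10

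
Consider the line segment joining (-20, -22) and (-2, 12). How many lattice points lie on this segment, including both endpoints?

The number of lattice points on a segment between lattice points is gcd(|Δx|,|Δy|) + 1 = gcd(18,34) + 1 = 2 + 1 = 3.

3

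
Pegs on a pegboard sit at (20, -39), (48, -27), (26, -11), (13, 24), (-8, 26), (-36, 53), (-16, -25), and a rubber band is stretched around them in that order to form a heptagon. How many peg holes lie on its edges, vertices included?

13

The number of boundary lattice points is Σ gcd(|Δx|,|Δy|) = gcd(28,12) + gcd(22,16) + gcd(13,35) + gcd(21,2) + gcd(28,27) + gcd(20,78) + gcd(36,14) = 4+2+1+1+1+2+2 = 13.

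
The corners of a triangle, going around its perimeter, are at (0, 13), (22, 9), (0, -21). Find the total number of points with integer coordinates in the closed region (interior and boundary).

The shoelace formula gives twice the area as |[0·9 − 22·13] + [22·(-21) − 0·9] + [0·13 − 0·(-21)]| = 748, so the area is 374.
The number of boundary lattice points is Σ gcd(|Δx|,|Δy|) = gcd(22,4) + gcd(22,30) + gcd(0,34) = 2+2+34 = 38.
Pick's theorem gives I = A − B/2 + 1 = 374 − 38/2 + 1 = 356, so the closed region contains I + B = 356 + 38 = 394 lattice points.

394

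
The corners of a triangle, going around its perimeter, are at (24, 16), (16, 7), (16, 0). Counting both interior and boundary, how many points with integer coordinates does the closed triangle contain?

The shoelace formula gives twice the area as |(24·7 − 16·16) + (16·0 − 16·7) + (16·16 − 24·0)| = 56, so the area is 28.
Summing gcd(|Δx|,|Δy|) over the edges gives the boundary count: gcd(8,9) + gcd(0,7) + gcd(8,16) = 1+7+8 = 16.
Pick's theorem gives I = A − B/2 + 1 = 28 − 16/2 + 1 = 21, so the closed region contains I + B = 21 + 16 = 37 lattice points.

37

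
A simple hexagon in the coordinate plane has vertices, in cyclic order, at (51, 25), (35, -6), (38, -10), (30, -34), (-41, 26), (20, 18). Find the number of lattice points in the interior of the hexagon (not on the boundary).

Using the shoelace formula, 2A = |[51·(-6) − 35·25] + [35·(-10) − 38·(-6)] + [38·(-34) − 30·(-10)] + [30·26 − (-41)·(-34)] + [(-41)·18 − 20·26] + [20·25 − 51·18]| = 4585, so the area is 4585/2.
Along each edge there are gcd(|Δx|,|Δy|)+1 lattice points, so counting each shared vertex once the boundary has gcd(16,31) + gcd(3,4) + gcd(8,24) + gcd(71,60) + gcd(61,8) + gcd(31,7) = 1+1+8+1+1+1 = 13.
By Pick's theorem A = I + B/2 − 1, so I = 4585/2 − 13/2 + 1 = 2287.

2287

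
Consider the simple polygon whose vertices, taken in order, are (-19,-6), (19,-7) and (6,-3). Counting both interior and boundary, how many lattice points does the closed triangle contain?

Using the shoelace formula, 2A = |[(-19)·(-7) − 19·(-6)] + [19·(-3) − 6·(-7)] + [6·(-6) − (-19)·(-3)]| = 139, so the area is 139/2.
Summing gcd(|Δx|,|Δy|) over the edges gives the boundary count: gcd(38,1) + gcd(13,4) + gcd(25,3) = 1+1+1 = 3.
Pick's theorem gives I = A − B/2 + 1 = 139/2 − 3/2 + 1 = 69, so the closed region contains I + B = 69 + 3 = 72 lattice points.

72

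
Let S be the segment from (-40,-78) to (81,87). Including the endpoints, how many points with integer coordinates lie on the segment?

The number of lattice points on a segment between lattice points is gcd(|Δx|,|Δy|) + 1 = gcd(121,165) + 1 = 11 + 1 = 12.

12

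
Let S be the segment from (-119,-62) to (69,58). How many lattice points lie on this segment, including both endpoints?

The number of lattice points on a segment between lattice points is gcd(|Δx|,|Δy|) + 1 = gcd(188,120) + 1 = 4 + 1 = 5.

5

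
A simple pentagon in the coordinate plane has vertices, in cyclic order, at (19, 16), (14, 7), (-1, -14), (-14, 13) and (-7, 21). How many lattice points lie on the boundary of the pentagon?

Summing gcd(|Δx|,|Δy|) over the edges gives the boundary count: gcd(5,9) + gcd(15,21) + gcd(13,27) + gcd(7,8) + gcd(26,5) = 1+3+1+1+1 = 7.

7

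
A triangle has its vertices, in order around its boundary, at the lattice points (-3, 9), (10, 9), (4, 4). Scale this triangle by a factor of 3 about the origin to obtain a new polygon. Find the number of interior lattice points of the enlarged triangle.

271

Using the shoelace formula, 2A = |((-3)·9 − 10·9) + (10·4 − 4·9) + (4·9 − (-3)·4)| = 65, so the area is 32.5.
Summing gcd(|Δx|,|Δy|) over the edges gives the boundary count: gcd(13,0) + gcd(6,5) + gcd(7,5) = 13+1+1 = 15.
Scaling by 3 multiplies the area by 3² = 9 (so the new area is 585/2) and multiplies the boundary lattice-point count by 3, giving 45.
By Pick's theorem, the interior count of the dilated polygon is 585/2 − 45/2 + 1 = 271.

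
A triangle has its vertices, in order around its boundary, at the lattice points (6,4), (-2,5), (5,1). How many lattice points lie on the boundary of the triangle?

Along each edge there are gcd(|Δx|,|Δy|)+1 lattice points, so counting each shared vertex once the boundary has gcd(8,1) + gcd(7,4) + gcd(1,3) = 1+1+1 = 3.

3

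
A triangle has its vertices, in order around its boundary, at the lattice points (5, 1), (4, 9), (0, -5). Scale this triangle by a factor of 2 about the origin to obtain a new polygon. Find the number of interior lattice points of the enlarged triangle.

The shoelace formula gives twice the area as |[5·9 − 4·1] + [4·(-5) − 0·9] + [0·1 − 5·(-5)]| = 46, so the area is 23.
Summing gcd(|Δx|,|Δy|) over the edges gives the boundary count: gcd(1,8) + gcd(4,14) + gcd(5,6) = 1+2+1 = 4.
Scaling by 2 multiplies the area by 2² = 4 (so the new area is 92) and multiplies the boundary lattice-point count by 2, giving 8.
By Pick's theorem, the interior count of the dilated polygon is 92 − 8/2 + 1 = 89.

89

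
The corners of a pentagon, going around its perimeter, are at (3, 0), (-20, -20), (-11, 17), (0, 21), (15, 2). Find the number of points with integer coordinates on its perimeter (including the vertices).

The number of boundary lattice points is Σ gcd(|Δx|,|Δy|) = gcd(23,20) + gcd(9,37) + gcd(11,4) + gcd(15,19) + gcd(12,2) = 1+1+1+1+2 = 6.

6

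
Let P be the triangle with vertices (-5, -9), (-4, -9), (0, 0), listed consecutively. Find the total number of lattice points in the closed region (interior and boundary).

By the shoelace formula, twice the signed area is |((-5)·(-9) − (-4)·(-9)) + ((-4)·0 − 0·(-9)) + (0·(-9) − (-5)·0)| = 9, so the area is 4.5.
Summing gcd(|Δx|,|Δy|) over the edges gives the boundary count: gcd(1,0) + gcd(4,9) + gcd(5,9) = 1+1+1 = 3.
Pick's theorem gives I = A − B/2 + 1 = 4.5 − 3/2 + 1 = 4, so the closed region contains I + B = 4 + 3 = 7 lattice points.

7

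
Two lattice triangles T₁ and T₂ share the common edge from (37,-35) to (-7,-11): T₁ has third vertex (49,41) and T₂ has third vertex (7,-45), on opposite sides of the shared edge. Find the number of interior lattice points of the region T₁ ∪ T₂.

The union is the simple quadrilateral with vertices (37,-35), (49,41), (-7,-11), (7,-45) in order.
The shoelace formula gives twice the area as |[37·41 − 49·(-35)] + [49·(-11) − (-7)·41] + [(-7)·(-45) − 7·(-11)] + [7·(-35) − 37·(-45)]| = 4792, so the area is 2396.
The number of boundary lattice points is Σ gcd(|Δx|,|Δy|) = gcd(12,76) + gcd(56,52) + gcd(14,34) + gcd(30,10) = 4+4+2+10 = 20.
By Pick's theorem I = A − B/2 + 1 = 2396 − 20/2 + 1 = 2387.

2387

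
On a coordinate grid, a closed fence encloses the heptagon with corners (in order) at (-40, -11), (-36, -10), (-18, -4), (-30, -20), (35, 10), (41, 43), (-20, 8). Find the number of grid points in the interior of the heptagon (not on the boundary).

Using the shoelace formula, 2A = |[(-40)·(-10) − (-36)·(-11)] + [(-36)·(-4) − (-18)·(-10)] + [(-18)·(-20) − (-30)·(-4)] + [(-30)·10 − 35·(-20)] + [35·43 − 41·10] + [41·8 − (-20)·43] + [(-20)·(-11) − (-40)·8]| = 3431, so the area is 1715.5.
The number of boundary lattice points is Σ gcd(|Δx|,|Δy|) = gcd(4,1) + gcd(18,6) + gcd(12,16) + gcd(65,30) + gcd(6,33) + gcd(61,35) + gcd(20,19) = 1+6+4+5+3+1+1 = 21.
Pick's theorem gives I = A − B/2 + 1 = 1715.5 − 21/2 + 1 = 1706.

1706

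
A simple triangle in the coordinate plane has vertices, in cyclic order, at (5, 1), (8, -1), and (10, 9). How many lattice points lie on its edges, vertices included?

Along each edge there are gcd(|Δx|,|Δy|)+1 lattice points, so counting each shared vertex once the boundary has gcd(3,2) + gcd(2,10) + gcd(5,8) = 1+2+1 = 4.

4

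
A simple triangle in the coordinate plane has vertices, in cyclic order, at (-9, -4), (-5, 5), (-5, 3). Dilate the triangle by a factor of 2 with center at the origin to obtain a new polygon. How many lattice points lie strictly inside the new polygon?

13

Using the shoelace formula, 2A = |((-9)·5 − (-5)·(-4)) + ((-5)·3 − (-5)·5) + ((-5)·(-4) − (-9)·3)| = 8, so the area is 4.
The number of boundary lattice points is Σ gcd(|Δx|,|Δy|) = gcd(4,9) + gcd(0,2) + gcd(4,7) = 1+2+1 = 4.
Scaling by 2 multiplies the area by 2² = 4 (so the new area is 16) and multiplies the boundary lattice-point count by 2, giving 8.
By Pick's theorem, the interior count of the dilated polygon is 16 − 8/2 + 1 = 13.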